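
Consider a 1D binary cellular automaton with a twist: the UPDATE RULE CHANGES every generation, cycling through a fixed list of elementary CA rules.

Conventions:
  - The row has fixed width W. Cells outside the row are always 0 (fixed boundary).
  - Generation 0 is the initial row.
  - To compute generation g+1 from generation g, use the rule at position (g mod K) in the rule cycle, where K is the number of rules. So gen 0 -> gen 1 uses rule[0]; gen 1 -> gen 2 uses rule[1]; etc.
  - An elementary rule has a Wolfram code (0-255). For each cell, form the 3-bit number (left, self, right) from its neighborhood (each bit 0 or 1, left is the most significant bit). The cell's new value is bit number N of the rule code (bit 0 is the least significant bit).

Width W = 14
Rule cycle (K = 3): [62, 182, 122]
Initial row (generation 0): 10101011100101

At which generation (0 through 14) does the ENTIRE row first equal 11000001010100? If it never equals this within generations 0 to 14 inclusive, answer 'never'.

Answer: 11

Derivation:
Gen 0: 10101011100101
Gen 1 (rule 62): 11111110011111
Gen 2 (rule 182): 01111101101110
Gen 3 (rule 122): 11000111111011
Gen 4 (rule 62): 10101100000110
Gen 5 (rule 182): 11110010001001
Gen 6 (rule 122): 10011101010110
Gen 7 (rule 62): 11110011111101
Gen 8 (rule 182): 01101101111011
Gen 9 (rule 122): 11111111001111
Gen 10 (rule 62): 10000000111000
Gen 11 (rule 182): 11000001010100
Gen 12 (rule 122): 11100010101010
Gen 13 (rule 62): 10010111111111
Gen 14 (rule 182): 11111011111110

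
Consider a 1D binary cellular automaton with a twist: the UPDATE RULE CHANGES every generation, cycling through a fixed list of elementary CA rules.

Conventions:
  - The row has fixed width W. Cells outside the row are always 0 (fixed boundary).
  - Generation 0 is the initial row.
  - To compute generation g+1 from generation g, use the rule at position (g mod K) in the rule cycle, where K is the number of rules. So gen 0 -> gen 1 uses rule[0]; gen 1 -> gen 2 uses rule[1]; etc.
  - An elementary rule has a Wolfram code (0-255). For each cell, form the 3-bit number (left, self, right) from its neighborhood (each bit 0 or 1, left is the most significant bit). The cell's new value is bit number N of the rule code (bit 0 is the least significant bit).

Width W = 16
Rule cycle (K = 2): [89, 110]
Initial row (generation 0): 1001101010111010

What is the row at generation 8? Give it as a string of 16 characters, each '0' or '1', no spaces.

Gen 0: 1001101010111010
Gen 1 (rule 89): 0101100000101001
Gen 2 (rule 110): 1111100001111011
Gen 3 (rule 89): 1000111101001011
Gen 4 (rule 110): 1001100111011111
Gen 5 (rule 89): 0101110101010001
Gen 6 (rule 110): 1111011111110011
Gen 7 (rule 89): 1001010000011011
Gen 8 (rule 110): 1011110000111111

Answer: 1011110000111111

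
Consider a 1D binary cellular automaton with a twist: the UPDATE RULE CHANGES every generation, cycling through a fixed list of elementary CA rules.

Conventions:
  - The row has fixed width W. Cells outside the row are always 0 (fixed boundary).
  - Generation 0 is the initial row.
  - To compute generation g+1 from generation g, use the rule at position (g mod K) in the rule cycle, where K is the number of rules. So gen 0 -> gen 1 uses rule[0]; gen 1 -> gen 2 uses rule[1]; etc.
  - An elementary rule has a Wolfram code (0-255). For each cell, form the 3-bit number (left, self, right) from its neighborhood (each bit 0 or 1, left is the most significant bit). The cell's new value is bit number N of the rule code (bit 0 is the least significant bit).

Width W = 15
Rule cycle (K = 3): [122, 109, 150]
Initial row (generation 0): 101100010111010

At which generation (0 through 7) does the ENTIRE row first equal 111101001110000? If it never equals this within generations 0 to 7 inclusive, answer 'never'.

Gen 0: 101100010111010
Gen 1 (rule 122): 011110101101101
Gen 2 (rule 109): 010011111111111
Gen 3 (rule 150): 111101111111110
Gen 4 (rule 122): 100111000000011
Gen 5 (rule 109): 100101011111011
Gen 6 (rule 150): 111101001110000
Gen 7 (rule 122): 100110111011000

Answer: 6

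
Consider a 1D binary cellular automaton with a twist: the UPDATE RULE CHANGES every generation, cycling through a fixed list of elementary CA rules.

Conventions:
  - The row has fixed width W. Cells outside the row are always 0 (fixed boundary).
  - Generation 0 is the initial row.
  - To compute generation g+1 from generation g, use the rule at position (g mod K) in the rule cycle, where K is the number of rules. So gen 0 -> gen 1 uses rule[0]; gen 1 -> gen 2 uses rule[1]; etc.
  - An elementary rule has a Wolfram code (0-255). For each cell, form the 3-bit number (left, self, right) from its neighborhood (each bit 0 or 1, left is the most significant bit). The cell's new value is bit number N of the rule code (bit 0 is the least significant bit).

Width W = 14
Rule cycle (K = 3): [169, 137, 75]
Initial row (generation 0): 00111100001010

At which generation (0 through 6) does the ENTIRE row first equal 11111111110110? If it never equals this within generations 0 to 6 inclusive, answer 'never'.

Gen 0: 00111100001010
Gen 1 (rule 169): 10111001100100
Gen 2 (rule 137): 00110001000001
Gen 3 (rule 75): 11110110011110
Gen 4 (rule 169): 11101100011100
Gen 5 (rule 137): 11001001011001
Gen 6 (rule 75): 11010010011010

Answer: never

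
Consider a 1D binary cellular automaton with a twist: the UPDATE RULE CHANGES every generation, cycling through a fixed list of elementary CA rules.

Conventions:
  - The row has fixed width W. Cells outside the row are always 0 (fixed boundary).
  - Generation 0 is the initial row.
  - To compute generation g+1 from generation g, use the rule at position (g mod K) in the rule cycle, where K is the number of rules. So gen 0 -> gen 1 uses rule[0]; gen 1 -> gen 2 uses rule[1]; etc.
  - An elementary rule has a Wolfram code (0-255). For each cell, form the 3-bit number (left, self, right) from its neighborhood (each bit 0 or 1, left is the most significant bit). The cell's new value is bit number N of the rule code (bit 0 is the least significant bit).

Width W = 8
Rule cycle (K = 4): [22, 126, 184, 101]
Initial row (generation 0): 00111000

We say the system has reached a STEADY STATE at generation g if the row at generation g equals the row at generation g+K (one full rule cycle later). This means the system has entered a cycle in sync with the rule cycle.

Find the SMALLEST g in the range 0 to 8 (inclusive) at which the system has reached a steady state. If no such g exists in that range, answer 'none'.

Answer: none

Derivation:
Gen 0: 00111000
Gen 1 (rule 22): 01000100
Gen 2 (rule 126): 11101110
Gen 3 (rule 184): 11011101
Gen 4 (rule 101): 01100111
Gen 5 (rule 22): 10011000
Gen 6 (rule 126): 11111100
Gen 7 (rule 184): 11111010
Gen 8 (rule 101): 00001110
Gen 9 (rule 22): 00010001
Gen 10 (rule 126): 00111011
Gen 11 (rule 184): 00110110
Gen 12 (rule 101): 10011010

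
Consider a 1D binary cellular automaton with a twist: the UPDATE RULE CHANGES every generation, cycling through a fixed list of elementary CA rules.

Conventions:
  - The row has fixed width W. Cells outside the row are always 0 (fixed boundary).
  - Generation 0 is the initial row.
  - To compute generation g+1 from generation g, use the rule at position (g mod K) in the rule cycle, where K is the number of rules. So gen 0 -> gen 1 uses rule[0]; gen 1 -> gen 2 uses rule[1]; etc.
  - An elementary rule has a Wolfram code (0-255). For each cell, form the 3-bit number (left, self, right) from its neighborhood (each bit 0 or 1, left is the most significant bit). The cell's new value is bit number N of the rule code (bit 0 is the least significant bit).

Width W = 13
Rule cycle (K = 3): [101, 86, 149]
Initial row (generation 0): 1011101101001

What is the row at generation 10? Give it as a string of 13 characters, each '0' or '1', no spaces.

Answer: 1110001001011

Derivation:
Gen 0: 1011101101001
Gen 1 (rule 101): 1100110111001
Gen 2 (rule 86): 0111010001111
Gen 3 (rule 149): 0010011100110
Gen 4 (rule 101): 1010000100010
Gen 5 (rule 86): 1011001110111
Gen 6 (rule 149): 1000100100010
Gen 7 (rule 101): 1010100101010
Gen 8 (rule 86): 1010111101011
Gen 9 (rule 149): 1010011001000
Gen 10 (rule 101): 1110001001011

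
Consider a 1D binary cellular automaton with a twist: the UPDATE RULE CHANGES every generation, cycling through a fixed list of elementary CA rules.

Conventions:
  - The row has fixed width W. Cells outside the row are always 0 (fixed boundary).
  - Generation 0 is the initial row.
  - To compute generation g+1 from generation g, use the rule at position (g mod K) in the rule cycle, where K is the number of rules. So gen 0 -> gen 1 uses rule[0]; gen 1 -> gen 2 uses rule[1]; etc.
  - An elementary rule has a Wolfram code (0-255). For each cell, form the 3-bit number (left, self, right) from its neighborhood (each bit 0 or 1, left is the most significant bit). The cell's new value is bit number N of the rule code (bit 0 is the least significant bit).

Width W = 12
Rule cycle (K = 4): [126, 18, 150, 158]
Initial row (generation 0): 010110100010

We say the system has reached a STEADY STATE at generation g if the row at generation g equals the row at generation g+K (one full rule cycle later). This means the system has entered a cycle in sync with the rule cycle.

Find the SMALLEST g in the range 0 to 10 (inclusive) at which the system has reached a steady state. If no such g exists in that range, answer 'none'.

Answer: 2

Derivation:
Gen 0: 010110100010
Gen 1 (rule 126): 111111110111
Gen 2 (rule 18): 000000000000
Gen 3 (rule 150): 000000000000
Gen 4 (rule 158): 000000000000
Gen 5 (rule 126): 000000000000
Gen 6 (rule 18): 000000000000
Gen 7 (rule 150): 000000000000
Gen 8 (rule 158): 000000000000
Gen 9 (rule 126): 000000000000
Gen 10 (rule 18): 000000000000
Gen 11 (rule 150): 000000000000
Gen 12 (rule 158): 000000000000
Gen 13 (rule 126): 000000000000
Gen 14 (rule 18): 000000000000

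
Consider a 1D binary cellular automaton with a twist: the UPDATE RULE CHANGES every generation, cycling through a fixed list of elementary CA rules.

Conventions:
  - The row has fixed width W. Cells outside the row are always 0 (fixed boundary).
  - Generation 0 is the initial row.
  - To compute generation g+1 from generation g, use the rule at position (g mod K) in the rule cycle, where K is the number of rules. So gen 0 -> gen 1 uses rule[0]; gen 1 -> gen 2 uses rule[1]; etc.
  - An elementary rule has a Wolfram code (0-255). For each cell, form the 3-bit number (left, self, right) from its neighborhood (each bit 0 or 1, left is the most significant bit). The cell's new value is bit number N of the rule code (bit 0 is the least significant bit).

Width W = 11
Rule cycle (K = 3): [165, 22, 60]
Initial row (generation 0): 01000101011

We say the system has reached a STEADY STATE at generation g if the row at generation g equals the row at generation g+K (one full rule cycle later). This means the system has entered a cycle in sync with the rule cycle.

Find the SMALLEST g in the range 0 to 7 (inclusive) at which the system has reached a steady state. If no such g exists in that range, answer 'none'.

Answer: 4

Derivation:
Gen 0: 01000101011
Gen 1 (rule 165): 01010111100
Gen 2 (rule 22): 11010000010
Gen 3 (rule 60): 10111000011
Gen 4 (rule 165): 11010011000
Gen 5 (rule 22): 00011100100
Gen 6 (rule 60): 00010010110
Gen 7 (rule 165): 11010011000
Gen 8 (rule 22): 00011100100
Gen 9 (rule 60): 00010010110
Gen 10 (rule 165): 11010011000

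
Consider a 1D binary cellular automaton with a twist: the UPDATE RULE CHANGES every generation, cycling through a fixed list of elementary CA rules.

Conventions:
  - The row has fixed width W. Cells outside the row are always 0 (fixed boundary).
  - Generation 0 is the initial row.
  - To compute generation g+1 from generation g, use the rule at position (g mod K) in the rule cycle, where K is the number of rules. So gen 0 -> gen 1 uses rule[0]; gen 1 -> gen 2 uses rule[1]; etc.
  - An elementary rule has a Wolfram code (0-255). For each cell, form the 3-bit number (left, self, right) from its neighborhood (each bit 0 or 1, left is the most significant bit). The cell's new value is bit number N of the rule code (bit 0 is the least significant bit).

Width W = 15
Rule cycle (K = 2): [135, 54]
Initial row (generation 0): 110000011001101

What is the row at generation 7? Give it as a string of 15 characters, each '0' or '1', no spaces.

Gen 0: 110000011001101
Gen 1 (rule 135): 000111100010001
Gen 2 (rule 54): 001000010111011
Gen 3 (rule 135): 111011110010000
Gen 4 (rule 54): 000100001111000
Gen 5 (rule 135): 111101110110011
Gen 6 (rule 54): 000010001001100
Gen 7 (rule 135): 111110111010001

Answer: 111110111010001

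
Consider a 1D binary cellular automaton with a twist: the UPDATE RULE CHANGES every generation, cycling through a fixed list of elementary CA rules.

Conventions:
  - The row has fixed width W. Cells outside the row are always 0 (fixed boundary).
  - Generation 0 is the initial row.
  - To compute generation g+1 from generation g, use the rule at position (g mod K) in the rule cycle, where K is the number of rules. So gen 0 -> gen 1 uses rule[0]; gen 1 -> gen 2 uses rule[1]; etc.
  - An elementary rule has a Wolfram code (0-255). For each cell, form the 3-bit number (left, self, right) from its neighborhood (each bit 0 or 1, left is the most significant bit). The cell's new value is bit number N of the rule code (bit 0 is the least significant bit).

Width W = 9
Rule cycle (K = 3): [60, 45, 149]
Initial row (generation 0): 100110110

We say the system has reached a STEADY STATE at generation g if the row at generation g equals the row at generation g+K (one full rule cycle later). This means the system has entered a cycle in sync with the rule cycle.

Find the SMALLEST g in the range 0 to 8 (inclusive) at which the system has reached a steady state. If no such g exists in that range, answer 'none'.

Gen 0: 100110110
Gen 1 (rule 60): 110101101
Gen 2 (rule 45): 101111011
Gen 3 (rule 149): 100110000
Gen 4 (rule 60): 110101000
Gen 5 (rule 45): 101111011
Gen 6 (rule 149): 100110000
Gen 7 (rule 60): 110101000
Gen 8 (rule 45): 101111011
Gen 9 (rule 149): 100110000
Gen 10 (rule 60): 110101000
Gen 11 (rule 45): 101111011

Answer: 2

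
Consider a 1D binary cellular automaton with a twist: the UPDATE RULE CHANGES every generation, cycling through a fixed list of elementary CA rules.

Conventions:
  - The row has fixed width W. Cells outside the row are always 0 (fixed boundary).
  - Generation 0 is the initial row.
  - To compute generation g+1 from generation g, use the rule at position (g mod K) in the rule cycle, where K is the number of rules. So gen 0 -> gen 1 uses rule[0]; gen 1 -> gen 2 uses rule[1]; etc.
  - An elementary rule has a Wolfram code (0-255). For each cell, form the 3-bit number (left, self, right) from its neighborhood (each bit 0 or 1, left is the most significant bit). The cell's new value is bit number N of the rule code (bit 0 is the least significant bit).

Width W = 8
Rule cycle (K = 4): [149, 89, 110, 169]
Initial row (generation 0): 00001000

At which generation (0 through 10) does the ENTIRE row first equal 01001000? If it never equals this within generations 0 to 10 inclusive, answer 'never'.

Answer: never

Derivation:
Gen 0: 00001000
Gen 1 (rule 149): 11101111
Gen 2 (rule 89): 10101001
Gen 3 (rule 110): 11111011
Gen 4 (rule 169): 11110110
Gen 5 (rule 149): 01100001
Gen 6 (rule 89): 01111100
Gen 7 (rule 110): 11000100
Gen 8 (rule 169): 10010001
Gen 9 (rule 149): 11011101
Gen 10 (rule 89): 11010100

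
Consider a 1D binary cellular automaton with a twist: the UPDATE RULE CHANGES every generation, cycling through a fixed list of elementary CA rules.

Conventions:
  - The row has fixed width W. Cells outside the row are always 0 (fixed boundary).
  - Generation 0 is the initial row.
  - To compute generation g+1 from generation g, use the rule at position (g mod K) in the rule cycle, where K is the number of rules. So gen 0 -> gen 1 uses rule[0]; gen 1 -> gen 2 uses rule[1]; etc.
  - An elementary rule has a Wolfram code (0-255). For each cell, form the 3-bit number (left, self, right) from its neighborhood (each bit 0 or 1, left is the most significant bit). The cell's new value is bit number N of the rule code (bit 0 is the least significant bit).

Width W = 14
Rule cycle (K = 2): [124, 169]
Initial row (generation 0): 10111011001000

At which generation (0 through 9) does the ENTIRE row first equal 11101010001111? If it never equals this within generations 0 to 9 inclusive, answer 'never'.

Gen 0: 10111011001000
Gen 1 (rule 124): 11101111101100
Gen 2 (rule 169): 11011111011001
Gen 3 (rule 124): 11110001111101
Gen 4 (rule 169): 11100101111010
Gen 5 (rule 124): 10110111001111
Gen 6 (rule 169): 01101110001110
Gen 7 (rule 124): 01111011001011
Gen 8 (rule 169): 01110110000110
Gen 9 (rule 124): 01011111000111

Answer: never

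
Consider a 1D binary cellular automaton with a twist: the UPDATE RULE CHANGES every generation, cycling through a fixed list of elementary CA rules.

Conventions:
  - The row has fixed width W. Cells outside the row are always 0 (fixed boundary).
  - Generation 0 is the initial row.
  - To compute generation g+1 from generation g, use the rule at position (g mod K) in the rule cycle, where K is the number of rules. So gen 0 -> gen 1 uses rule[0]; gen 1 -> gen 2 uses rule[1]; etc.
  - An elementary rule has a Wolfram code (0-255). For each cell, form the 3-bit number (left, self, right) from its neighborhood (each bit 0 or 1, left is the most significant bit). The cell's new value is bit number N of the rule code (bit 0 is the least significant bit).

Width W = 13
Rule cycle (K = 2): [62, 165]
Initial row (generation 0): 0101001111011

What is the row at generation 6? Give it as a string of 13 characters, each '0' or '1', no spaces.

Gen 0: 0101001111011
Gen 1 (rule 62): 1111111000110
Gen 2 (rule 165): 0111110010000
Gen 3 (rule 62): 1100001111000
Gen 4 (rule 165): 0001100110011
Gen 5 (rule 62): 0011011101110
Gen 6 (rule 165): 1000101010100

Answer: 1000101010100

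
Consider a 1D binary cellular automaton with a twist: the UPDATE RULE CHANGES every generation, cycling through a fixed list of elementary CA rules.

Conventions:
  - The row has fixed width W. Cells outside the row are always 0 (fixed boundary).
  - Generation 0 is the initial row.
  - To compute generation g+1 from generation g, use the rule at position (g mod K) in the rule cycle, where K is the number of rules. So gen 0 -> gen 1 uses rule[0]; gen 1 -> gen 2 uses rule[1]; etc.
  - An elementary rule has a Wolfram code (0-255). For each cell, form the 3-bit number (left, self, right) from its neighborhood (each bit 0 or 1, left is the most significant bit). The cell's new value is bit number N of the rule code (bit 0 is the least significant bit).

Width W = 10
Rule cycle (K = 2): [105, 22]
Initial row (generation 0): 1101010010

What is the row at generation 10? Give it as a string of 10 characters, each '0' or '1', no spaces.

Answer: 0000000000

Derivation:
Gen 0: 1101010010
Gen 1 (rule 105): 1110100000
Gen 2 (rule 22): 0000110000
Gen 3 (rule 105): 1110110111
Gen 4 (rule 22): 0000000000
Gen 5 (rule 105): 1111111111
Gen 6 (rule 22): 0000000000
Gen 7 (rule 105): 1111111111
Gen 8 (rule 22): 0000000000
Gen 9 (rule 105): 1111111111
Gen 10 (rule 22): 0000000000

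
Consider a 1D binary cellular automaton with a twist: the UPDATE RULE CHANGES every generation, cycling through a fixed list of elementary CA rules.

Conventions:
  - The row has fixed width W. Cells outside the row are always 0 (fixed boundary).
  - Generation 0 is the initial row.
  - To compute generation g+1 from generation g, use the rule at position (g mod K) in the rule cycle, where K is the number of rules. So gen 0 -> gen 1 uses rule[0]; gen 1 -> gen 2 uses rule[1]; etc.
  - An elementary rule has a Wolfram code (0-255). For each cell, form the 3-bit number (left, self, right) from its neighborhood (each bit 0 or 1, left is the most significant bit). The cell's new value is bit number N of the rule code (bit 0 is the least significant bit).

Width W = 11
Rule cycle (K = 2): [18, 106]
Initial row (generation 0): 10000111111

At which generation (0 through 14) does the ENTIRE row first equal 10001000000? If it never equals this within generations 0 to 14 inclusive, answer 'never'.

Answer: 9

Derivation:
Gen 0: 10000111111
Gen 1 (rule 18): 01001000000
Gen 2 (rule 106): 10010000000
Gen 3 (rule 18): 01101000000
Gen 4 (rule 106): 11110000000
Gen 5 (rule 18): 00001000000
Gen 6 (rule 106): 00010000000
Gen 7 (rule 18): 00101000000
Gen 8 (rule 106): 01010000000
Gen 9 (rule 18): 10001000000
Gen 10 (rule 106): 00010000000
Gen 11 (rule 18): 00101000000
Gen 12 (rule 106): 01010000000
Gen 13 (rule 18): 10001000000
Gen 14 (rule 106): 00010000000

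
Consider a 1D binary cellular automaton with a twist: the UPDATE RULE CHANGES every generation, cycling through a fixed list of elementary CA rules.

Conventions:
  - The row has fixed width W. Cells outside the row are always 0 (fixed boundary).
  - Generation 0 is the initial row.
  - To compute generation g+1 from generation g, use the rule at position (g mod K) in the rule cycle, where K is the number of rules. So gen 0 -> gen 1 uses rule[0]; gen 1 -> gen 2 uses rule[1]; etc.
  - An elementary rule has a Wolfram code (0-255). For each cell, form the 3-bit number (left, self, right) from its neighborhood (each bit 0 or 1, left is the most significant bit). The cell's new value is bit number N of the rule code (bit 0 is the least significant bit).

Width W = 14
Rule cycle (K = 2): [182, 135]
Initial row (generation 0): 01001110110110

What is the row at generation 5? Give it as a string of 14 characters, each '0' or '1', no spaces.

Gen 0: 01001110110110
Gen 1 (rule 182): 11110101001001
Gen 2 (rule 135): 01100101011011
Gen 3 (rule 182): 10011111100100
Gen 4 (rule 135): 10101111001101
Gen 5 (rule 182): 11110110110011

Answer: 11110110110011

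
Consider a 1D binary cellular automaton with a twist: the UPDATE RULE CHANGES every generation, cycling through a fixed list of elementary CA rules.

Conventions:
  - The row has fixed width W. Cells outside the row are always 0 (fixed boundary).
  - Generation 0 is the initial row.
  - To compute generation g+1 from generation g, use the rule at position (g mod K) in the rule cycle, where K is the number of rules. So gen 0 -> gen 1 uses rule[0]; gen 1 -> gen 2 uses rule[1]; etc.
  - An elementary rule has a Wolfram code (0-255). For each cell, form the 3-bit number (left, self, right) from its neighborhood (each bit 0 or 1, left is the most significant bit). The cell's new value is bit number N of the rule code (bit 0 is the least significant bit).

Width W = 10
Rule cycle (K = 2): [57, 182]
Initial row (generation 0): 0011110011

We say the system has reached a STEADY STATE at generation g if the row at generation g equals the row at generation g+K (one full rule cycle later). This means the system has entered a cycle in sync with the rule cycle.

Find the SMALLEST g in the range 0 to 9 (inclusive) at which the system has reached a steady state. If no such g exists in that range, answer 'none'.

Gen 0: 0011110011
Gen 1 (rule 57): 1010001010
Gen 2 (rule 182): 1111011111
Gen 3 (rule 57): 1000110000
Gen 4 (rule 182): 1101001000
Gen 5 (rule 57): 1010100111
Gen 6 (rule 182): 1111111010
Gen 7 (rule 57): 1000000101
Gen 8 (rule 182): 1100001111
Gen 9 (rule 57): 1011101000
Gen 10 (rule 182): 1101011100
Gen 11 (rule 57): 1010110011

Answer: none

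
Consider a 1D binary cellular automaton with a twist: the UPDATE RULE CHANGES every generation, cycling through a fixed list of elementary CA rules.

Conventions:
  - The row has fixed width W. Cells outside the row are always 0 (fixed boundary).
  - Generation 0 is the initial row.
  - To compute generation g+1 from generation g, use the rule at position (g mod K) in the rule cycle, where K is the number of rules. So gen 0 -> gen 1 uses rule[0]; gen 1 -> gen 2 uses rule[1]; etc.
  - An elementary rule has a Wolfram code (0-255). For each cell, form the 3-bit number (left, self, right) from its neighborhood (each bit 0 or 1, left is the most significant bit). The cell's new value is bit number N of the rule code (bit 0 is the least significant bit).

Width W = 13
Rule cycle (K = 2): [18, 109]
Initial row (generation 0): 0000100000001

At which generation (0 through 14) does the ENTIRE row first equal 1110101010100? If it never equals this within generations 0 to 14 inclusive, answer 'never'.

Answer: never

Derivation:
Gen 0: 0000100000001
Gen 1 (rule 18): 0001010000010
Gen 2 (rule 109): 1101110111010
Gen 3 (rule 18): 0000000000001
Gen 4 (rule 109): 1111111111101
Gen 5 (rule 18): 0000000000000
Gen 6 (rule 109): 1111111111111
Gen 7 (rule 18): 0000000000000
Gen 8 (rule 109): 1111111111111
Gen 9 (rule 18): 0000000000000
Gen 10 (rule 109): 1111111111111
Gen 11 (rule 18): 0000000000000
Gen 12 (rule 109): 1111111111111
Gen 13 (rule 18): 0000000000000
Gen 14 (rule 109): 1111111111111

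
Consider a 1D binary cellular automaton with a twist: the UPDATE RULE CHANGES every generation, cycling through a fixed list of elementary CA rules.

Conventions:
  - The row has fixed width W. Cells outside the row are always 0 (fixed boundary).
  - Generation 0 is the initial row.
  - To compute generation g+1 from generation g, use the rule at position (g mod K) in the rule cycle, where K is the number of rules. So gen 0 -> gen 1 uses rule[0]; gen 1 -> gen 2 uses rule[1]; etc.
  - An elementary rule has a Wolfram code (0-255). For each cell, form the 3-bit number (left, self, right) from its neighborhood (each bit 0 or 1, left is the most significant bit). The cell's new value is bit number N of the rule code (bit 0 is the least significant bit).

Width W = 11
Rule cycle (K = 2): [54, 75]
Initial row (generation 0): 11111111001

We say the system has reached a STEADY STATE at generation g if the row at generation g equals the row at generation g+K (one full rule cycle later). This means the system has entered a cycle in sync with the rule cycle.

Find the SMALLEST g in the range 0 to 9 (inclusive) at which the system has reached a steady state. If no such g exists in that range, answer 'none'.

Answer: 4

Derivation:
Gen 0: 11111111001
Gen 1 (rule 54): 00000000111
Gen 2 (rule 75): 11111111101
Gen 3 (rule 54): 00000000011
Gen 4 (rule 75): 11111111111
Gen 5 (rule 54): 00000000000
Gen 6 (rule 75): 11111111111
Gen 7 (rule 54): 00000000000
Gen 8 (rule 75): 11111111111
Gen 9 (rule 54): 00000000000
Gen 10 (rule 75): 11111111111
Gen 11 (rule 54): 00000000000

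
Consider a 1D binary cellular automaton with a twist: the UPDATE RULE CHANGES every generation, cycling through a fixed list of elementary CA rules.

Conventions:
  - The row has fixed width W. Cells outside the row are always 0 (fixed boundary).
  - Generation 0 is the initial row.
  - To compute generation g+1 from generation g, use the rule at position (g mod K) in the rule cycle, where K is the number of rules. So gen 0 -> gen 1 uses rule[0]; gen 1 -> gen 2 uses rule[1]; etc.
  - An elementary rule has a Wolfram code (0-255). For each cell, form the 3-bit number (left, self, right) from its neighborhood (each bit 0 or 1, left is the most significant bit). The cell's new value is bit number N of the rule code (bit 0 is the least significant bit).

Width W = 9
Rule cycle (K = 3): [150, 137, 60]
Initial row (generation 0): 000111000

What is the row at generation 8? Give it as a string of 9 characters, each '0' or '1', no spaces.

Gen 0: 000111000
Gen 1 (rule 150): 001010100
Gen 2 (rule 137): 100000001
Gen 3 (rule 60): 110000001
Gen 4 (rule 150): 001000011
Gen 5 (rule 137): 100011010
Gen 6 (rule 60): 110010111
Gen 7 (rule 150): 001110010
Gen 8 (rule 137): 101100000

Answer: 101100000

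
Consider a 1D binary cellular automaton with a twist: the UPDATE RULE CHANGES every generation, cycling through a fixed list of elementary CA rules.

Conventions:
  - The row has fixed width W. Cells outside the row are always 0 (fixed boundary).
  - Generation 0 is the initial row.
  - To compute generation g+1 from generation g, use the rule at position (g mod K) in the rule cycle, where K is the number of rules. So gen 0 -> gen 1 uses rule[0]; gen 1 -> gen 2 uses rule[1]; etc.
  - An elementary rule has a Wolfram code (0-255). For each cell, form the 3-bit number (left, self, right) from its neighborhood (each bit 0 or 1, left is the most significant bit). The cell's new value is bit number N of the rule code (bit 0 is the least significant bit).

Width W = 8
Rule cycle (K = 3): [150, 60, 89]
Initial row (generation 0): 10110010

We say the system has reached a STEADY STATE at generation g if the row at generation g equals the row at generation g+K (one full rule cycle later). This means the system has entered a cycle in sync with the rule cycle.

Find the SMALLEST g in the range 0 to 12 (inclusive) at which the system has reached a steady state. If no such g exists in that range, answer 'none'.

Gen 0: 10110010
Gen 1 (rule 150): 10001111
Gen 2 (rule 60): 11001000
Gen 3 (rule 89): 11100111
Gen 4 (rule 150): 01011010
Gen 5 (rule 60): 01110111
Gen 6 (rule 89): 01010101
Gen 7 (rule 150): 11010101
Gen 8 (rule 60): 10111111
Gen 9 (rule 89): 00100001
Gen 10 (rule 150): 01110011
Gen 11 (rule 60): 01001010
Gen 12 (rule 89): 00100001
Gen 13 (rule 150): 01110011
Gen 14 (rule 60): 01001010
Gen 15 (rule 89): 00100001

Answer: 9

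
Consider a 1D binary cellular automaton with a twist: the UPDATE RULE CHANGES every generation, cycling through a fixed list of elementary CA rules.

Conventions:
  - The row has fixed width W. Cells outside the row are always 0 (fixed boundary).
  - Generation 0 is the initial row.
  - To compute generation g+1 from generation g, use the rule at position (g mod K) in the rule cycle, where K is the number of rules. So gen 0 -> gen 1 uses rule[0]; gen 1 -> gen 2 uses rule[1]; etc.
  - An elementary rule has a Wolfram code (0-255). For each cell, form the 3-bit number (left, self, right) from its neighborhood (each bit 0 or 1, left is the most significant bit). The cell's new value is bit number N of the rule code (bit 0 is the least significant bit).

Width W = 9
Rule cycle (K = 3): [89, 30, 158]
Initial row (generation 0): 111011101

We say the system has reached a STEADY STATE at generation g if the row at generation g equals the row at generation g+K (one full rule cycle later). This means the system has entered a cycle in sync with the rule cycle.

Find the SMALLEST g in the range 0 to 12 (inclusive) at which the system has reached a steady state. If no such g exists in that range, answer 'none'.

Answer: 7

Derivation:
Gen 0: 111011101
Gen 1 (rule 89): 101010100
Gen 2 (rule 30): 101010110
Gen 3 (rule 158): 101010101
Gen 4 (rule 89): 000000000
Gen 5 (rule 30): 000000000
Gen 6 (rule 158): 000000000
Gen 7 (rule 89): 111111111
Gen 8 (rule 30): 100000000
Gen 9 (rule 158): 110000000
Gen 10 (rule 89): 111111111
Gen 11 (rule 30): 100000000
Gen 12 (rule 158): 110000000
Gen 13 (rule 89): 111111111
Gen 14 (rule 30): 100000000
Gen 15 (rule 158): 110000000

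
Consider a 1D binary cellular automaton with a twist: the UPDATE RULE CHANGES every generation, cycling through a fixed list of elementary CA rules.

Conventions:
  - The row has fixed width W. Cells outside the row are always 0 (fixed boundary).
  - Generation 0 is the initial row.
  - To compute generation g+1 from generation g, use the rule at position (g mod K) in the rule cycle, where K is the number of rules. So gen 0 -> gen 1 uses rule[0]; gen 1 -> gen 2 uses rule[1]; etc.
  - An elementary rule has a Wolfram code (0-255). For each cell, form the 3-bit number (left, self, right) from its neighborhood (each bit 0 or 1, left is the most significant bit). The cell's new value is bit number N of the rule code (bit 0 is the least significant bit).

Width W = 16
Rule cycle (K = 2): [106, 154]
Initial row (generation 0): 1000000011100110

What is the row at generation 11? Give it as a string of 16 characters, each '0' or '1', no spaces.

Answer: 0011001001110010

Derivation:
Gen 0: 1000000011100110
Gen 1 (rule 106): 0000000110101110
Gen 2 (rule 154): 0000001100001101
Gen 3 (rule 106): 0000011100011110
Gen 4 (rule 154): 0000111010111101
Gen 5 (rule 106): 0001101101100110
Gen 6 (rule 154): 0011001001011101
Gen 7 (rule 106): 0111010010110110
Gen 8 (rule 154): 1110001100100101
Gen 9 (rule 106): 1010011101001010
Gen 10 (rule 154): 0001111000110001
Gen 11 (rule 106): 0011001001110010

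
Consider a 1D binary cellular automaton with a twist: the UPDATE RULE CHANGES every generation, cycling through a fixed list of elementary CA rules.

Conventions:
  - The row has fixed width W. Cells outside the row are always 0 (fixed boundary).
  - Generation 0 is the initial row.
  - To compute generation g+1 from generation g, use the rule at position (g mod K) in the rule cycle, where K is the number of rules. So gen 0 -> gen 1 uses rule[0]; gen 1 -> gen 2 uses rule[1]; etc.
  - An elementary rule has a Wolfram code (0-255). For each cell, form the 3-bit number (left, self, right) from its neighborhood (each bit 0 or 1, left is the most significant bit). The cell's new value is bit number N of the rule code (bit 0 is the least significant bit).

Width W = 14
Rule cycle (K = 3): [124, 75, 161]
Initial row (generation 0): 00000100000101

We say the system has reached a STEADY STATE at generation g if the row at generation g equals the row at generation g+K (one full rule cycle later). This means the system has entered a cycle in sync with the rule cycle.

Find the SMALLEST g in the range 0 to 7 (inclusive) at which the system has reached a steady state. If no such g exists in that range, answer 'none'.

Answer: none

Derivation:
Gen 0: 00000100000101
Gen 1 (rule 124): 00000110000111
Gen 2 (rule 75): 11111110111101
Gen 3 (rule 161): 01111101011010
Gen 4 (rule 124): 01000111111111
Gen 5 (rule 75): 10011100000001
Gen 6 (rule 161): 00001001111100
Gen 7 (rule 124): 00001101000110
Gen 8 (rule 75): 11111100011110
Gen 9 (rule 161): 01111001001100
Gen 10 (rule 124): 01001101101110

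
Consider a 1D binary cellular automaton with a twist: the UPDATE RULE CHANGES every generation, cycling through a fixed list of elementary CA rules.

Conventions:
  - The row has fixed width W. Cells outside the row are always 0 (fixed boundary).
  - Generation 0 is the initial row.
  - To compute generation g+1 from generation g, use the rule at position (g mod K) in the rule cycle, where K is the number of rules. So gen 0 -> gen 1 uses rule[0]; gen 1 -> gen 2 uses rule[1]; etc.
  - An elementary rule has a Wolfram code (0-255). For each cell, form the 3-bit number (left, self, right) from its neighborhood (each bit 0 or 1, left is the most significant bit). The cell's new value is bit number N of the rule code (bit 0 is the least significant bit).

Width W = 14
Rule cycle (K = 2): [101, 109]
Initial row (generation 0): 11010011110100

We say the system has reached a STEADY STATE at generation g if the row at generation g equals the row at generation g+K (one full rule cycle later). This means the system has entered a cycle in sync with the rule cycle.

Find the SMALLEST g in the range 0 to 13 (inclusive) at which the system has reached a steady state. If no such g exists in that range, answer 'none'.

Gen 0: 11010011110100
Gen 1 (rule 101): 01110000011101
Gen 2 (rule 109): 01010111010111
Gen 3 (rule 101): 01111001111001
Gen 4 (rule 109): 01001001001001
Gen 5 (rule 101): 01001001001001
Gen 6 (rule 109): 01001001001001
Gen 7 (rule 101): 01001001001001
Gen 8 (rule 109): 01001001001001
Gen 9 (rule 101): 01001001001001
Gen 10 (rule 109): 01001001001001
Gen 11 (rule 101): 01001001001001
Gen 12 (rule 109): 01001001001001
Gen 13 (rule 101): 01001001001001
Gen 14 (rule 109): 01001001001001
Gen 15 (rule 101): 01001001001001

Answer: 4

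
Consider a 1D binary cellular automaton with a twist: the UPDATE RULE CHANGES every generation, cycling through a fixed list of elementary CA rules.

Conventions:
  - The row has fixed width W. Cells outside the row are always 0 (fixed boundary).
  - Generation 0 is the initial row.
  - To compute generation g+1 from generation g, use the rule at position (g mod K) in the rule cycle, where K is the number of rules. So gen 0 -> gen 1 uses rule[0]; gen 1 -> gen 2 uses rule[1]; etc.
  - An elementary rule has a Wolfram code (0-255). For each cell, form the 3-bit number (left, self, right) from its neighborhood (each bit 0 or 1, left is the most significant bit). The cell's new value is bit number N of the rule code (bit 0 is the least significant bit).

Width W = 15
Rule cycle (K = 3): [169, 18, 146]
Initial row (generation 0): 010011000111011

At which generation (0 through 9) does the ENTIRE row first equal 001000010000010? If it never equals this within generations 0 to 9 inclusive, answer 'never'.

Gen 0: 010011000111011
Gen 1 (rule 169): 000010010110110
Gen 2 (rule 18): 000101100000001
Gen 3 (rule 146): 001000010000010
Gen 4 (rule 169): 100011000111000
Gen 5 (rule 18): 010100101000100
Gen 6 (rule 146): 100011000101010
Gen 7 (rule 169): 001010010010100
Gen 8 (rule 18): 010001101100010
Gen 9 (rule 146): 101010000010101

Answer: 3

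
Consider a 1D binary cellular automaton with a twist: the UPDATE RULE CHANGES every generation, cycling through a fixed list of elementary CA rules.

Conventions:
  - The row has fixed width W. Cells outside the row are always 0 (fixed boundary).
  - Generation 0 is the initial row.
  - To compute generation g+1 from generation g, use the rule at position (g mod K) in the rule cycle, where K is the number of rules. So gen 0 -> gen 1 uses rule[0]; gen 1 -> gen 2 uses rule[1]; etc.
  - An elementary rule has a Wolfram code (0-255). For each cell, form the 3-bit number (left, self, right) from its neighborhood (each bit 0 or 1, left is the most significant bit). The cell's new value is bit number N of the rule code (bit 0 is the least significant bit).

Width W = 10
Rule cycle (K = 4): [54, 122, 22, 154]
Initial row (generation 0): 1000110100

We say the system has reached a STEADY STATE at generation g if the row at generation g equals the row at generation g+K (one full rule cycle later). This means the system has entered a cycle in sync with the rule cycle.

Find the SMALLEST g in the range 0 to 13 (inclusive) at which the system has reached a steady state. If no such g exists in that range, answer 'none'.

Answer: 3

Derivation:
Gen 0: 1000110100
Gen 1 (rule 54): 1101001110
Gen 2 (rule 122): 1110111011
Gen 3 (rule 22): 0000000000
Gen 4 (rule 154): 0000000000
Gen 5 (rule 54): 0000000000
Gen 6 (rule 122): 0000000000
Gen 7 (rule 22): 0000000000
Gen 8 (rule 154): 0000000000
Gen 9 (rule 54): 0000000000
Gen 10 (rule 122): 0000000000
Gen 11 (rule 22): 0000000000
Gen 12 (rule 154): 0000000000
Gen 13 (rule 54): 0000000000
Gen 14 (rule 122): 0000000000
Gen 15 (rule 22): 0000000000
Gen 16 (rule 154): 0000000000
Gen 17 (rule 54): 0000000000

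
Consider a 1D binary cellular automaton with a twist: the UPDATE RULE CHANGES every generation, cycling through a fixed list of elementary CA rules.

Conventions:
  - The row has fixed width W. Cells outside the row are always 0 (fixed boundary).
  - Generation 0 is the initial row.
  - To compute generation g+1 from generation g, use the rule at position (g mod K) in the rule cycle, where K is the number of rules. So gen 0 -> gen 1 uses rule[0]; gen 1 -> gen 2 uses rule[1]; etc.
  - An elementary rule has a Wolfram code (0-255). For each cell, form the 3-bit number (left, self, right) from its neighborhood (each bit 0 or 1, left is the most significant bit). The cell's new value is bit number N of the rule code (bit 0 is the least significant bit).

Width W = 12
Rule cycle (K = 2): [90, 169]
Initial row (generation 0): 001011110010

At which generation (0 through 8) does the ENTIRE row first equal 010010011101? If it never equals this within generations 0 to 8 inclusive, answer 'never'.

Gen 0: 001011110010
Gen 1 (rule 90): 010010011101
Gen 2 (rule 169): 000000011010
Gen 3 (rule 90): 000000111001
Gen 4 (rule 169): 111110110000
Gen 5 (rule 90): 100010111000
Gen 6 (rule 169): 001001110011
Gen 7 (rule 90): 010111011111
Gen 8 (rule 169): 001110111110

Answer: 1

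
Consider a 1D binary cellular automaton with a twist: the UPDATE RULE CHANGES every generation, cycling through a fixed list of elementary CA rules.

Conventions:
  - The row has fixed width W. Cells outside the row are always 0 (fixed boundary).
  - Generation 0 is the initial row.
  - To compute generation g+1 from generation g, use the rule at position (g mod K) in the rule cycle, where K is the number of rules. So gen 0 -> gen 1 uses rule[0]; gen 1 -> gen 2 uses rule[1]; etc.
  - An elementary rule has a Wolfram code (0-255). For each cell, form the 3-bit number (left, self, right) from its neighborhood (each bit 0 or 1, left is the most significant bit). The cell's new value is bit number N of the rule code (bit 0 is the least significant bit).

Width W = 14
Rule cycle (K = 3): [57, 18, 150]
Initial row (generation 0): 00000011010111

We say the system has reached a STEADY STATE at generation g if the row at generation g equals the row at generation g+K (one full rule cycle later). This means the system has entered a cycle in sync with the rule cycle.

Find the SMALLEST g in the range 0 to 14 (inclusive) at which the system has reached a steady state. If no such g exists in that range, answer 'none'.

Gen 0: 00000011010111
Gen 1 (rule 57): 11111010101100
Gen 2 (rule 18): 00000000000010
Gen 3 (rule 150): 00000000000111
Gen 4 (rule 57): 11111111110100
Gen 5 (rule 18): 00000000000010
Gen 6 (rule 150): 00000000000111
Gen 7 (rule 57): 11111111110100
Gen 8 (rule 18): 00000000000010
Gen 9 (rule 150): 00000000000111
Gen 10 (rule 57): 11111111110100
Gen 11 (rule 18): 00000000000010
Gen 12 (rule 150): 00000000000111
Gen 13 (rule 57): 11111111110100
Gen 14 (rule 18): 00000000000010
Gen 15 (rule 150): 00000000000111
Gen 16 (rule 57): 11111111110100
Gen 17 (rule 18): 00000000000010

Answer: 2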